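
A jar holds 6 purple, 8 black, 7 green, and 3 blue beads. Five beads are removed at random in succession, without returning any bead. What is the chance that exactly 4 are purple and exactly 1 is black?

5/1771

Unordered draws without replacement: count favorable combinations over C(24,5).
Favorable = C(6,4) · C(8,1) · C(7,0) · C(3,0) = 120; total = C(24,5) = 42504.
P = 120/42504 = 5/1771 ≈ 0.0028.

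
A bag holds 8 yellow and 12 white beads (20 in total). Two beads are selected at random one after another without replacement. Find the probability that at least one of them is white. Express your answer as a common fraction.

Use the complement: P(at least one white) = 1 − P(no white).
P(none) = C(8,2)/C(20,2) = 28/190.
So P = 1 − 28/190 = 81/95 ≈ 0.8526.

81/95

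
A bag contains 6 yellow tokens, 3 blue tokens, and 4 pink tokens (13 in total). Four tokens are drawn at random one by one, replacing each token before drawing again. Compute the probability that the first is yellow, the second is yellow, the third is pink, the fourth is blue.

Multiply the conditional probability of each draw in order, with replacement (the composition resets each draw).
P = (6/13) · (6/13) · (4/13) · (3/13) = 432/28561 ≈ 0.0151.

432/28561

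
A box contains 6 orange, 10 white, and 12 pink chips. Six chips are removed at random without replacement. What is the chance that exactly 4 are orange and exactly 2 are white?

15/8372

Unordered draws without replacement: count favorable combinations over C(28,6).
Favorable = C(6,4) · C(10,2) · C(12,0) = 675; total = C(28,6) = 376740.
P = 675/376740 = 15/8372 ≈ 0.0018.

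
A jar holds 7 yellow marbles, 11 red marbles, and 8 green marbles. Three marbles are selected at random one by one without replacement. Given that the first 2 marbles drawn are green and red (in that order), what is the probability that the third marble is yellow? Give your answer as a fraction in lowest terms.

After removing 1 red, 1 green, the jar has 7 yellow out of 24 remaining.
P(third is yellow | given) = 7/24 ≈ 0.2917.

7/24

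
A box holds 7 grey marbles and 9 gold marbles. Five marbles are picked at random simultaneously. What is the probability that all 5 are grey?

1/208

Unordered draws without replacement: count favorable combinations over C(16,5).
Favorable = C(7,5) · C(9,0) = 21; total = C(16,5) = 4368.
P = 21/4368 = 1/208 ≈ 0.0048.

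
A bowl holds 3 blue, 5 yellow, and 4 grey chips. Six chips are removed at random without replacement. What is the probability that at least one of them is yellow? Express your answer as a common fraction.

Use the complement: P(at least one yellow) = 1 − P(no yellow).
P(none) = C(7,6)/C(12,6) = 7/924.
So P = 1 − 7/924 = 131/132 ≈ 0.9924.

131/132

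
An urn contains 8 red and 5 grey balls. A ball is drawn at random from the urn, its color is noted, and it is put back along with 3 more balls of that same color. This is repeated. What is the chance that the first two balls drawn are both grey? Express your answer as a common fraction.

After a grey draw the urn holds 8 grey out of 16.
P = (5/13)·(8/16) = 5/26 ≈ 0.1923.

5/26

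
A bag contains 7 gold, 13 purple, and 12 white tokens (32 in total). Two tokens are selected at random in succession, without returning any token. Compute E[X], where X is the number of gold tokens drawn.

7/16

By linearity of expectation, E[X] = Σ P(draw i is gold); by symmetry each draw (even without replacement) has P(gold) = 7/32.
E[X] = 2 · 7/32 = 7/16 ≈ 0.4375.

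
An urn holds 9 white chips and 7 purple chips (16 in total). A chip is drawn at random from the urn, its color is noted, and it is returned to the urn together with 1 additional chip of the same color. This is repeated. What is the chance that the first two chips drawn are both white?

After a white draw the urn holds 10 white out of 17.
P = (9/16)·(10/17) = 45/136 ≈ 0.3309.

45/136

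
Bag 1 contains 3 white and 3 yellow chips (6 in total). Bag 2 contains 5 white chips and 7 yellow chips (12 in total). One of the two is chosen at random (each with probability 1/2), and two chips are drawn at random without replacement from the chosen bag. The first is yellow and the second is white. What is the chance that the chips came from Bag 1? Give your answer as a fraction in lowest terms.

198/373

P(E | Bag 1) = 3/10; P(E | Bag 2) = 35/132.
P(E) = 1/2·3/10 + 1/2·35/132 = 373/1320.
By Bayes' rule, P(Bag 1 | E) = 3/20 / 373/1320 = 198/373 ≈ 0.5308.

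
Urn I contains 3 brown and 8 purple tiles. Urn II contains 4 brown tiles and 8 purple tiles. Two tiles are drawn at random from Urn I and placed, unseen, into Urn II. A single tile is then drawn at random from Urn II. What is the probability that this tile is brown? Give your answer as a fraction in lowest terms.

25/77

Condition on how many of the transferred tiles are brown (from Urn I: 3 brown of 11; then Urn II has 14 total).
  0 brown: C(3,0)C(8,2)/C(11,2) = 28/55; then P = 4/14
  1 brown: C(3,1)C(8,1)/C(11,2) = 24/55; then P = 5/14
  2 brown: C(3,2)C(8,0)/C(11,2) = 3/55; then P = 6/14
P(brown from Urn II) = 25/77 ≈ 0.3247.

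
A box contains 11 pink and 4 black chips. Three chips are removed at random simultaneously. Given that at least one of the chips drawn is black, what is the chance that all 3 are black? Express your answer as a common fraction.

2/145

P(all 3 black) = C(4,3)/C(15,3) = 4/455; P(at least one black) = 1 − C(11,3)/C(15,3) = 58/91.
Since 'all 3 black' ⊆ 'at least one black', P(all 3 | at least one) = 4/455 / 58/91 = 2/145 ≈ 0.0138.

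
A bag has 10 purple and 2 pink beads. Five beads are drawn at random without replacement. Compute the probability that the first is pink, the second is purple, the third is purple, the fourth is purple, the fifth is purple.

Multiply the conditional probability of each draw in order, without replacement, so each draw removes one from its color and from the total.
P = (2/12) · (10/11) · (9/10) · (8/9) · (7/8) = 7/66 ≈ 0.1061.

7/66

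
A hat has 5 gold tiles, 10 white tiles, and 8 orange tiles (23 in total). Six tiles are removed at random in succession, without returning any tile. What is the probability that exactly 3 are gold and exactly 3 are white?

400/33649

Unordered draws without replacement: count favorable combinations over C(23,6).
Favorable = C(5,3) · C(10,3) · C(8,0) = 1200; total = C(23,6) = 100947.
P = 1200/100947 = 400/33649 ≈ 0.0119.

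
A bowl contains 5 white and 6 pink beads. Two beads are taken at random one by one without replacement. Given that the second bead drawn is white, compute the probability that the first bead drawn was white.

2/5

P(first=white and the second bead drawn is white) = (5/11)·(4/10) = 2/11.
P(the second bead drawn is white) = Σ over first color = 2/11 + 3/11 = 5/11.
By Bayes, P(first=white | the second bead drawn is white) = 2/11 / 5/11 = 2/5 ≈ 0.4000.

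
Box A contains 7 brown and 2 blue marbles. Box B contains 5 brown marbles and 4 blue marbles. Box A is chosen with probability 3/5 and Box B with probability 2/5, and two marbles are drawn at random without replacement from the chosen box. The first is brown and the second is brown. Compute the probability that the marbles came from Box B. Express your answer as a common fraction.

20/83

P(E | Box A) = 7/12; P(E | Box B) = 5/18.
P(E) = 3/5·7/12 + 2/5·5/18 = 83/180.
By Bayes' rule, P(Box B | E) = 1/9 / 83/180 = 20/83 ≈ 0.2410.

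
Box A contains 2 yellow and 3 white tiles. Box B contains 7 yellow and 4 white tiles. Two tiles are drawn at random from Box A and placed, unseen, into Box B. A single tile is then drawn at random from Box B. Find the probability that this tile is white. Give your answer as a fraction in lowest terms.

Condition on how many of the transferred tiles are white (from Box A: 3 white of 5; then Box B has 13 total).
  0 white: C(3,0)C(2,2)/C(5,2) = 1/10; then P = 4/13
  1 white: C(3,1)C(2,1)/C(5,2) = 3/5; then P = 5/13
  2 white: C(3,2)C(2,0)/C(5,2) = 3/10; then P = 6/13
P(white from Box B) = 2/5 ≈ 0.4000.

2/5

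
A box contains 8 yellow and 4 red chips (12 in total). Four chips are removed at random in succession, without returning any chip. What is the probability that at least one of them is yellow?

494/495

Use the complement: P(at least one yellow) = 1 − P(no yellow).
P(none) = C(4,4)/C(12,4) = 1/495.
So P = 1 − 1/495 = 494/495 ≈ 0.9980.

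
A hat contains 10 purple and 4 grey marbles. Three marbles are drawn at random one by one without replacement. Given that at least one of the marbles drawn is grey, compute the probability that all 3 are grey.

1/61

P(all 3 grey) = C(4,3)/C(14,3) = 1/91; P(at least one grey) = 1 − C(10,3)/C(14,3) = 61/91.
Since 'all 3 grey' ⊆ 'at least one grey', P(all 3 | at least one) = 1/91 / 61/91 = 1/61 ≈ 0.0164.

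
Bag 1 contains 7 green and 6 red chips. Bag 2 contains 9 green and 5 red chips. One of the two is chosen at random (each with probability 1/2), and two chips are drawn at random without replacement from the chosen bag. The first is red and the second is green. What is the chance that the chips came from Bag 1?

P(E | Bag 1) = 7/26; P(E | Bag 2) = 45/182.
P(E) = 1/2·7/26 + 1/2·45/182 = 47/182.
By Bayes' rule, P(Bag 1 | E) = 7/52 / 47/182 = 49/94 ≈ 0.5213.

49/94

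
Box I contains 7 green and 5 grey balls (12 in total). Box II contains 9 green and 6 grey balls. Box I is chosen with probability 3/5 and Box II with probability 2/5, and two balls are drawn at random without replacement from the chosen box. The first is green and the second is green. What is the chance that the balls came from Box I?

245/421

P(E | Box I) = 7/22; P(E | Box II) = 12/35.
P(E) = 3/5·7/22 + 2/5·12/35 = 1263/3850.
By Bayes' rule, P(Box I | E) = 21/110 / 1263/3850 = 245/421 ≈ 0.5819.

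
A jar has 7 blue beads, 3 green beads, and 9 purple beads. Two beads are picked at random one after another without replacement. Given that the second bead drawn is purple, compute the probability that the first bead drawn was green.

P(first=green and the second bead drawn is purple) = (3/19)·(9/18) = 3/38.
P(the second bead drawn is purple) = Σ over first color = 7/38 + 3/38 + 4/19 = 9/19.
By Bayes, P(first=green | the second bead drawn is purple) = 3/38 / 9/19 = 1/6 ≈ 0.1667.

1/6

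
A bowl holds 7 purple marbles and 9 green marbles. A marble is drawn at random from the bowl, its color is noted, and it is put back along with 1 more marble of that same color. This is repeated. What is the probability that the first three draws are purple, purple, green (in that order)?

7/68

Track the composition after each reinforcement of +1.
P = (7/16) · (8/17) · (9/18) = 7/68 ≈ 0.1029.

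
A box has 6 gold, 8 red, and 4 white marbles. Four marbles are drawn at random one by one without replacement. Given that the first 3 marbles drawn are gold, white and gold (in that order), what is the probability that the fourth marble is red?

8/15

After removing 2 gold, 1 white, the box has 8 red out of 15 remaining.
P(fourth is red | given) = 8/15 ≈ 0.5333.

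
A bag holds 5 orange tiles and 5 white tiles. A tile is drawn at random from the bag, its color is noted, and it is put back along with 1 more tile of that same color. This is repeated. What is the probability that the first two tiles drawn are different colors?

5/11

Either orange then white, or white then orange; after the first draw the total is 11.
P = (5/10)·(5/11) + (5/10)·(5/11) = 5/11 ≈ 0.4545.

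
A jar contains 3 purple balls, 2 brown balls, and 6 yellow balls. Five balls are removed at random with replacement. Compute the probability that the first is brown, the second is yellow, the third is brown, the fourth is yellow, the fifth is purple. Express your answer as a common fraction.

432/161051

Multiply the conditional probability of each draw in order, with replacement (the composition resets each draw).
P = (2/11) · (6/11) · (2/11) · (6/11) · (3/11) = 432/161051 ≈ 0.0027.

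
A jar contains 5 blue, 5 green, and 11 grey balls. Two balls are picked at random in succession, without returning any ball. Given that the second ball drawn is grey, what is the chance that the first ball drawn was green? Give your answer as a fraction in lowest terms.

1/4

P(first=green and the second ball drawn is grey) = (5/21)·(11/20) = 11/84.
P(the second ball drawn is grey) = Σ over first color = 11/84 + 11/84 + 11/42 = 11/21.
By Bayes, P(first=green | the second ball drawn is grey) = 11/84 / 11/21 = 1/4 ≈ 0.2500.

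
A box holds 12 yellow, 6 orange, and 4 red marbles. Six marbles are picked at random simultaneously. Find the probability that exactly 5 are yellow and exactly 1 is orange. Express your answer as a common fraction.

144/2261

Unordered draws without replacement: count favorable combinations over C(22,6).
Favorable = C(12,5) · C(6,1) · C(4,0) = 4752; total = C(22,6) = 74613.
P = 4752/74613 = 144/2261 ≈ 0.0637.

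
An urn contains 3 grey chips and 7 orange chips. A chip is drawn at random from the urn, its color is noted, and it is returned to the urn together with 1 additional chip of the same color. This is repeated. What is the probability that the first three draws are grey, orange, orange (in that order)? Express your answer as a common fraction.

Track the composition after each reinforcement of +1.
P = (3/10) · (7/11) · (8/12) = 7/55 ≈ 0.1273.

7/55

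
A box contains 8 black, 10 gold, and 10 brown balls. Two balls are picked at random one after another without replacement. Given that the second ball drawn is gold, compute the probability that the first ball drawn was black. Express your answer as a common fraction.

8/27

P(first=black and the second ball drawn is gold) = (8/28)·(10/27) = 20/189.
P(the second ball drawn is gold) = Σ over first color = 20/189 + 5/42 + 25/189 = 5/14.
By Bayes, P(first=black | the second ball drawn is gold) = 20/189 / 5/14 = 8/27 ≈ 0.2963.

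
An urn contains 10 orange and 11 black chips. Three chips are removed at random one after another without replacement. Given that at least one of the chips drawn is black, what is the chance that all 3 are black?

P(all 3 black) = C(11,3)/C(21,3) = 33/266; P(at least one black) = 1 − C(10,3)/C(21,3) = 121/133.
Since 'all 3 black' ⊆ 'at least one black', P(all 3 | at least one) = 33/266 / 121/133 = 3/22 ≈ 0.1364.

3/22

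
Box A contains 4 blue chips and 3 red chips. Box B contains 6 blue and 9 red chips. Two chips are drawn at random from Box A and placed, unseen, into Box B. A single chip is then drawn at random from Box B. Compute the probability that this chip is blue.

Condition on how many of the transferred chips are blue (from Box A: 4 blue of 7; then Box B has 17 total).
  0 blue: C(4,0)C(3,2)/C(7,2) = 1/7; then P = 6/17
  1 blue: C(4,1)C(3,1)/C(7,2) = 4/7; then P = 7/17
  2 blue: C(4,2)C(3,0)/C(7,2) = 2/7; then P = 8/17
P(blue from Box B) = 50/119 ≈ 0.4202.

50/119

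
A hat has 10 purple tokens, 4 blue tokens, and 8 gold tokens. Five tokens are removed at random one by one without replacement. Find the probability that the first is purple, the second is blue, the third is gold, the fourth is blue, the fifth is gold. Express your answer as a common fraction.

4/1881

Multiply the conditional probability of each draw in order, without replacement, so each draw removes one from its color and from the total.
P = (10/22) · (4/21) · (8/20) · (3/19) · (7/18) = 4/1881 ≈ 0.0021.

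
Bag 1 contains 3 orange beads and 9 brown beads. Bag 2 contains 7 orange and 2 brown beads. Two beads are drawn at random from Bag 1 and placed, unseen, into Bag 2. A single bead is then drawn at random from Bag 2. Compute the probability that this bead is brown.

Condition on how many of the transferred beads are brown (from Bag 1: 9 brown of 12; then Bag 2 has 11 total).
  0 brown: C(9,0)C(3,2)/C(12,2) = 1/22; then P = 2/11
  1 brown: C(9,1)C(3,1)/C(12,2) = 9/22; then P = 3/11
  2 brown: C(9,2)C(3,0)/C(12,2) = 6/11; then P = 4/11
P(brown from Bag 2) = 7/22 ≈ 0.3182.

7/22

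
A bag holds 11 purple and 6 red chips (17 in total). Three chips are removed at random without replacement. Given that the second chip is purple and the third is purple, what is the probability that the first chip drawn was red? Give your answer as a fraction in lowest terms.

2/5

P(first=red and the second chip is purple and the third is purple) = (6/17)·(11/16)·(10/15) = 11/68.
P(E) = Σ over first color = 33/136 + 11/68 = 55/136.
By Bayes, P(first=red | E) = 11/68 / 55/136 = 2/5 ≈ 0.4000.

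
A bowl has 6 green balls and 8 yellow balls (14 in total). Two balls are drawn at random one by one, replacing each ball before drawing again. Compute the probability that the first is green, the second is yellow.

Multiply the conditional probability of each draw in order, with replacement (the composition resets each draw).
P = (6/14) · (8/14) = 12/49 ≈ 0.2449.

12/49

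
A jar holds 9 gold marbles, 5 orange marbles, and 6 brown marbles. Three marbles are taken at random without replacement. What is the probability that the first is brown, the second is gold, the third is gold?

6/95

Multiply the conditional probability of each draw in order, without replacement, so each draw removes one from its color and from the total.
P = (6/20) · (9/19) · (8/18) = 6/95 ≈ 0.0632.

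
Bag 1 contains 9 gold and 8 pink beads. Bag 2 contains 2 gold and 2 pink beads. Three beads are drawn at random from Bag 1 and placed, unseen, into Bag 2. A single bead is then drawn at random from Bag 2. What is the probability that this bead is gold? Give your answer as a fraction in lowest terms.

Condition on how many of the transferred beads are gold (from Bag 1: 9 gold of 17; then Bag 2 has 7 total).
  0 gold: C(9,0)C(8,3)/C(17,3) = 7/85; then P = 2/7
  1 gold: C(9,1)C(8,2)/C(17,3) = 63/170; then P = 3/7
  2 gold: C(9,2)C(8,1)/C(17,3) = 36/85; then P = 4/7
  3 gold: C(9,3)C(8,0)/C(17,3) = 21/170; then P = 5/7
P(gold from Bag 2) = 61/119 ≈ 0.5126.

61/119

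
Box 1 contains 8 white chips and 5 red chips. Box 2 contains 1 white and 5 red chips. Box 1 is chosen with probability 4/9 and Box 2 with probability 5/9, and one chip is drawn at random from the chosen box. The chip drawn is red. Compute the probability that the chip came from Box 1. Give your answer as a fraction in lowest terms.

24/89

P(red | Box 1) = 5/13; P(red | Box 2) = 5/6.
P(red) = 4/9·5/13 + 5/9·5/6 = 445/702.
By Bayes' rule, P(Box 1 | red) = 20/117 / 445/702 = 24/89 ≈ 0.2697.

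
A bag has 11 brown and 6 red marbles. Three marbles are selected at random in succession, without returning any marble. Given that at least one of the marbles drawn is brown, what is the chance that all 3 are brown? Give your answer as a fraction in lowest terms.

1/4

P(all 3 brown) = C(11,3)/C(17,3) = 33/136; P(at least one brown) = 1 − C(6,3)/C(17,3) = 33/34.
Since 'all 3 brown' ⊆ 'at least one brown', P(all 3 | at least one) = 33/136 / 33/34 = 1/4 ≈ 0.2500.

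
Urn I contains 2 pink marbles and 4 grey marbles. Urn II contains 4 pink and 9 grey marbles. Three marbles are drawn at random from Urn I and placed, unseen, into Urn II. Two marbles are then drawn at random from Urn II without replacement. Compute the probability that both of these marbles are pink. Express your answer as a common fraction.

17/200

Condition on how many of the transferred marbles are pink (from Urn I: 2 pink of 6; then Urn II has 16 total).
  0 pink: C(2,0)C(4,3)/C(6,3) = 1/5; then P = C(4,2)/C(16,2) = 1/20
  1 pink: C(2,1)C(4,2)/C(6,3) = 3/5; then P = C(5,2)/C(16,2) = 1/12
  2 pink: C(2,2)C(4,1)/C(6,3) = 1/5; then P = C(6,2)/C(16,2) = 1/8
P(both pink) = 17/200 ≈ 0.0850.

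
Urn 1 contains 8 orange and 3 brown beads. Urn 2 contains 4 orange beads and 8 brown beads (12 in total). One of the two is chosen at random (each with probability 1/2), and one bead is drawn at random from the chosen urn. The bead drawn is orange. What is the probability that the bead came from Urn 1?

P(orange | Urn 1) = 8/11; P(orange | Urn 2) = 1/3.
P(orange) = 1/2·8/11 + 1/2·1/3 = 35/66.
By Bayes' rule, P(Urn 1 | orange) = 4/11 / 35/66 = 24/35 ≈ 0.6857.

24/35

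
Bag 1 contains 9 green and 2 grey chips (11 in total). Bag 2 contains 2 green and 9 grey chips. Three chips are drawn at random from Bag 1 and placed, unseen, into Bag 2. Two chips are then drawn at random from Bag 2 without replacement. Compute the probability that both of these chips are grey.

Condition on how many of the transferred chips are grey (from Bag 1: 2 grey of 11; then Bag 2 has 14 total).
  0 grey: C(2,0)C(9,3)/C(11,3) = 28/55; then P = C(9,2)/C(14,2) = 36/91
  1 grey: C(2,1)C(9,2)/C(11,3) = 24/55; then P = C(10,2)/C(14,2) = 45/91
  2 grey: C(2,2)C(9,1)/C(11,3) = 3/55; then P = C(11,2)/C(14,2) = 55/91
P(both grey) = 2253/5005 ≈ 0.4501.

2253/5005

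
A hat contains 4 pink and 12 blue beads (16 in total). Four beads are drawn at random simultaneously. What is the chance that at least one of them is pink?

265/364

Use the complement: P(at least one pink) = 1 − P(no pink).
P(none) = C(12,4)/C(16,4) = 495/1820.
So P = 1 − 495/1820 = 265/364 ≈ 0.7280.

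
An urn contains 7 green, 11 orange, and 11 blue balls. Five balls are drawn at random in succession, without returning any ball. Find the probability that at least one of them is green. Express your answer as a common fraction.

1467/1885

Use the complement: P(at least one green) = 1 − P(no green).
P(none) = C(22,5)/C(29,5) = 26334/118755.
So P = 1 − 26334/118755 = 1467/1885 ≈ 0.7782.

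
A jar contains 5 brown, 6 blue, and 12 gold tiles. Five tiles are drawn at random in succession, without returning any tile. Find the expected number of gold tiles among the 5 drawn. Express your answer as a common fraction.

By linearity of expectation, E[X] = Σ P(draw i is gold); by symmetry each draw (even without replacement) has P(gold) = 12/23.
E[X] = 5 · 12/23 = 60/23 ≈ 2.6087.

60/23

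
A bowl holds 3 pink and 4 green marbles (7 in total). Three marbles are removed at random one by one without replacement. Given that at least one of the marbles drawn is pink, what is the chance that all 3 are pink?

P(all 3 pink) = C(3,3)/C(7,3) = 1/35; P(at least one pink) = 1 − C(4,3)/C(7,3) = 31/35.
Since 'all 3 pink' ⊆ 'at least one pink', P(all 3 | at least one) = 1/35 / 31/35 = 1/31 ≈ 0.0323.

1/31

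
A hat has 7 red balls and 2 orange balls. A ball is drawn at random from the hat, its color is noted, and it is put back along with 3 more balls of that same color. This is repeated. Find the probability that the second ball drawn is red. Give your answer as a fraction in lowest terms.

7/9

Condition on the first draw. If first is red (prob 7/9), second-red has prob (10)/(12); if not (prob 2/9), it has prob 7/(12).
P = (7/9)·(10/12) + (2/9)·(7/12) = 7/9 ≈ 0.7778.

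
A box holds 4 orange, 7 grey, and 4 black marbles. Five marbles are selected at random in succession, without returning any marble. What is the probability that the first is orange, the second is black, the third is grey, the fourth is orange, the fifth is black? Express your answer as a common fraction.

2/715

Multiply the conditional probability of each draw in order, without replacement, so each draw removes one from its color and from the total.
P = (4/15) · (4/14) · (7/13) · (3/12) · (3/11) = 2/715 ≈ 0.0028.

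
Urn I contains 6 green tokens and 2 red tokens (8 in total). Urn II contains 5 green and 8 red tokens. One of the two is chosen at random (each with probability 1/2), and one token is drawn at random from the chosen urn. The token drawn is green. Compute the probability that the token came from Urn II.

20/59

P(green | Urn I) = 3/4; P(green | Urn II) = 5/13.
P(green) = 1/2·3/4 + 1/2·5/13 = 59/104.
By Bayes' rule, P(Urn II | green) = 5/26 / 59/104 = 20/59 ≈ 0.3390.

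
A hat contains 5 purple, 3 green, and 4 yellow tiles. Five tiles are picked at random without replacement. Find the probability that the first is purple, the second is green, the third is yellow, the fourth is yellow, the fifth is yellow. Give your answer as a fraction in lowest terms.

Multiply the conditional probability of each draw in order, without replacement, so each draw removes one from its color and from the total.
P = (5/12) · (3/11) · (4/10) · (3/9) · (2/8) = 1/264 ≈ 0.0038.

1/264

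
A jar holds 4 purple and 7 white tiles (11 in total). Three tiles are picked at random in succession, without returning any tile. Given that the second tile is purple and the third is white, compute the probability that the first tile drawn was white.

2/3

P(first=white and the second tile is purple and the third is white) = (7/11)·(4/10)·(6/9) = 28/165.
P(E) = Σ over first color = 14/165 + 28/165 = 14/55.
By Bayes, P(first=white | E) = 28/165 / 14/55 = 2/3 ≈ 0.6667.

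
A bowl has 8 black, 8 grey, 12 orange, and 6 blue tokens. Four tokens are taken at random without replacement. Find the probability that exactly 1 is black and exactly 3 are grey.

56/5797

Unordered draws without replacement: count favorable combinations over C(34,4).
Favorable = C(8,1) · C(8,3) · C(12,0) · C(6,0) = 448; total = C(34,4) = 46376.
P = 448/46376 = 56/5797 ≈ 0.0097.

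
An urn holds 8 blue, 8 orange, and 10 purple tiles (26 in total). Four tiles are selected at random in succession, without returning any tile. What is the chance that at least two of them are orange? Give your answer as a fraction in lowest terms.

2681/7475

Sum the hypergeometric tail for j = 2,…,4 orange tiles.
Favorable = C(8,2)·C(18,2) + C(8,3)·C(18,1) + C(8,4)·C(18,0) = 5362; total = C(26,4) = 14950.
P = 5362/14950 = 2681/7475 ≈ 0.3587.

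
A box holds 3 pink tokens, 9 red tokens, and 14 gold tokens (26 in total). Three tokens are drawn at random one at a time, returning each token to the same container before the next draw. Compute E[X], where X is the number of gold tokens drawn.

By linearity of expectation, E[X] = Σ P(draw i is gold); each independent draw has P(gold) = 14/26.
E[X] = 3 · 14/26 = 21/13 ≈ 1.6154.

21/13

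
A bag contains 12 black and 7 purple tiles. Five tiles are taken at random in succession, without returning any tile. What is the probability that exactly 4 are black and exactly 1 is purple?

385/1292

Unordered draws without replacement: count favorable combinations over C(19,5).
Favorable = C(12,4) · C(7,1) = 3465; total = C(19,5) = 11628.
P = 3465/11628 = 385/1292 ≈ 0.2980.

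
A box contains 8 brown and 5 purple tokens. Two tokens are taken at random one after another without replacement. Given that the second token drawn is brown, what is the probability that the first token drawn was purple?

5/12

P(first=purple and the second token drawn is brown) = (5/13)·(8/12) = 10/39.
P(the second token drawn is brown) = Σ over first color = 14/39 + 10/39 = 8/13.
By Bayes, P(first=purple | the second token drawn is brown) = 10/39 / 8/13 = 5/12 ≈ 0.4167.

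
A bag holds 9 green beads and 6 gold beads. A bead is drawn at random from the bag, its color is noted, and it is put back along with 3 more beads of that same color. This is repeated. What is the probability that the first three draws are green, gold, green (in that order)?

4/35

Track the composition after each reinforcement of +3.
P = (9/15) · (6/18) · (12/21) = 4/35 ≈ 0.1143.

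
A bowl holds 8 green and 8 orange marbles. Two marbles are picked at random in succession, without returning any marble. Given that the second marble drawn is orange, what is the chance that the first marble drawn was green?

8/15

P(first=green and the second marble drawn is orange) = (8/16)·(8/15) = 4/15.
P(the second marble drawn is orange) = Σ over first color = 4/15 + 7/30 = 1/2.
By Bayes, P(first=green | the second marble drawn is orange) = 4/15 / 1/2 = 8/15 ≈ 0.5333.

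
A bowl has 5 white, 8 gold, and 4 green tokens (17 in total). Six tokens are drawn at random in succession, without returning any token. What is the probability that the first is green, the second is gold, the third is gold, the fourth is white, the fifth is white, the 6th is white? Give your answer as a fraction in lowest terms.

1/663

Multiply the conditional probability of each draw in order, without replacement, so each draw removes one from its color and from the total.
P = (4/17) · (8/16) · (7/15) · (5/14) · (4/13) · (3/12) = 1/663 ≈ 0.0015.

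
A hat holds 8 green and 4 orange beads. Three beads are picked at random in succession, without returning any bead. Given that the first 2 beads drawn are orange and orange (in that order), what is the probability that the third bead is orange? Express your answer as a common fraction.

After removing 2 orange, the hat has 2 orange out of 10 remaining.
P(third is orange | given) = 2/10 = 1/5 ≈ 0.2000.

1/5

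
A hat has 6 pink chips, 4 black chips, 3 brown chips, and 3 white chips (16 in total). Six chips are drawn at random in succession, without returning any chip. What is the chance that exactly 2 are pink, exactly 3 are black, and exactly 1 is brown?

45/2002

Unordered draws without replacement: count favorable combinations over C(16,6).
Favorable = C(6,2) · C(4,3) · C(3,1) · C(3,0) = 180; total = C(16,6) = 8008.
P = 180/8008 = 45/2002 ≈ 0.0225.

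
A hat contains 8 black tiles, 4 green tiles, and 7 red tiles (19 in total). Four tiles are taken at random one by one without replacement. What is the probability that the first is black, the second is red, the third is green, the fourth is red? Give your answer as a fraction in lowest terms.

Multiply the conditional probability of each draw in order, without replacement, so each draw removes one from its color and from the total.
P = (8/19) · (7/18) · (4/17) · (6/16) = 14/969 ≈ 0.0144.

14/969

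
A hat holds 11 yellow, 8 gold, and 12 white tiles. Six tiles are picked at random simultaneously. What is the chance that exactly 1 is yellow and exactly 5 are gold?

Unordered draws without replacement: count favorable combinations over C(31,6).
Favorable = C(11,1) · C(8,5) · C(12,0) = 616; total = C(31,6) = 736281.
P = 616/736281 = 88/105183 ≈ 0.0008.

88/105183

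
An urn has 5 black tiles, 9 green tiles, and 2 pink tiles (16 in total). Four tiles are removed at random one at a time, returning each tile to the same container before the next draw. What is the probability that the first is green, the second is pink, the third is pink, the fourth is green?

Multiply the conditional probability of each draw in order, with replacement (the composition resets each draw).
P = (9/16) · (2/16) · (2/16) · (9/16) = 81/16384 ≈ 0.0049.

81/16384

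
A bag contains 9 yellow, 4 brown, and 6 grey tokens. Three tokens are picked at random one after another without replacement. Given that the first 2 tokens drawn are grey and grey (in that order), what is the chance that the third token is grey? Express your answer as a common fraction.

After removing 2 grey, the bag has 4 grey out of 17 remaining.
P(third is grey | given) = 4/17 ≈ 0.2353.

4/17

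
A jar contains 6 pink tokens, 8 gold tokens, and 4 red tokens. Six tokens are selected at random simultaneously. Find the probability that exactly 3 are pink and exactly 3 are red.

Unordered draws without replacement: count favorable combinations over C(18,6).
Favorable = C(6,3) · C(8,0) · C(4,3) = 80; total = C(18,6) = 18564.
P = 80/18564 = 20/4641 ≈ 0.0043.

20/4641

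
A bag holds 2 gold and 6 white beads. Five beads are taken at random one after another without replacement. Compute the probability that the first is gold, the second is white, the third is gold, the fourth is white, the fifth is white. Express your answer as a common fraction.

1/28

Multiply the conditional probability of each draw in order, without replacement, so each draw removes one from its color and from the total.
P = (2/8) · (6/7) · (1/6) · (5/5) · (4/4) = 1/28 ≈ 0.0357.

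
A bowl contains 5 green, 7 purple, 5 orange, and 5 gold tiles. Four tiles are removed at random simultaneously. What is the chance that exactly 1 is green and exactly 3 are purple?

5/209

Unordered draws without replacement: count favorable combinations over C(22,4).
Favorable = C(5,1) · C(7,3) · C(5,0) · C(5,0) = 175; total = C(22,4) = 7315.
P = 175/7315 = 5/209 ≈ 0.0239.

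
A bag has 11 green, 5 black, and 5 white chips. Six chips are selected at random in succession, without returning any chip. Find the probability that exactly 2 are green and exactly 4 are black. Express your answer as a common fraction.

275/54264

Unordered draws without replacement: count favorable combinations over C(21,6).
Favorable = C(11,2) · C(5,4) · C(5,0) = 275; total = C(21,6) = 54264.
P = 275/54264 = 275/54264 ≈ 0.0051.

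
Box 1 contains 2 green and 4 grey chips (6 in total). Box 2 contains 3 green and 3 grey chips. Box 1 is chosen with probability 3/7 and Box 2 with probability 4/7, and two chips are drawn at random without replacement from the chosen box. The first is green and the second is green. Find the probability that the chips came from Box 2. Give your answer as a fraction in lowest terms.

P(E | Box 1) = 1/15; P(E | Box 2) = 1/5.
P(E) = 3/7·1/15 + 4/7·1/5 = 1/7.
By Bayes' rule, P(Box 2 | E) = 4/35 / 1/7 = 4/5 ≈ 0.8000.

4/5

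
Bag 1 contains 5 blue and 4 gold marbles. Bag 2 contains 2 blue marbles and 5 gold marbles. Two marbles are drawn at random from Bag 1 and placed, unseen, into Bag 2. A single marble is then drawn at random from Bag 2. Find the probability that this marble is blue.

Condition on how many of the transferred marbles are blue (from Bag 1: 5 blue of 9; then Bag 2 has 9 total).
  0 blue: C(5,0)C(4,2)/C(9,2) = 1/6; then P = 2/9
  1 blue: C(5,1)C(4,1)/C(9,2) = 5/9; then P = 3/9
  2 blue: C(5,2)C(4,0)/C(9,2) = 5/18; then P = 4/9
P(blue from Bag 2) = 28/81 ≈ 0.3457.

28/81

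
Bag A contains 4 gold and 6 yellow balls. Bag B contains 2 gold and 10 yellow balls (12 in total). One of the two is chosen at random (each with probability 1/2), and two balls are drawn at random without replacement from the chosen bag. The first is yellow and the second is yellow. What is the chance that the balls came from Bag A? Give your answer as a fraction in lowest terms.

P(E | Bag A) = 1/3; P(E | Bag B) = 15/22.
P(E) = 1/2·1/3 + 1/2·15/22 = 67/132.
By Bayes' rule, P(Bag A | E) = 1/6 / 67/132 = 22/67 ≈ 0.3284.

22/67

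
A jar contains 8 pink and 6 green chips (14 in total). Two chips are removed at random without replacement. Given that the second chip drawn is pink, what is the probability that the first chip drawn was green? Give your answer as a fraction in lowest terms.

P(first=green and the second chip drawn is pink) = (6/14)·(8/13) = 24/91.
P(the second chip drawn is pink) = Σ over first color = 4/13 + 24/91 = 4/7.
By Bayes, P(first=green | the second chip drawn is pink) = 24/91 / 4/7 = 6/13 ≈ 0.4615.

6/13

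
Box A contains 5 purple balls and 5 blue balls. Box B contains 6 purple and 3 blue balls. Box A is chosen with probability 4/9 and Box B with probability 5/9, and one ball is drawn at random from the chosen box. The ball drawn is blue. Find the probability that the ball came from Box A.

6/11

P(blue | Box A) = 1/2; P(blue | Box B) = 1/3.
P(blue) = 4/9·1/2 + 5/9·1/3 = 11/27.
By Bayes' rule, P(Box A | blue) = 2/9 / 11/27 = 6/11 ≈ 0.5455.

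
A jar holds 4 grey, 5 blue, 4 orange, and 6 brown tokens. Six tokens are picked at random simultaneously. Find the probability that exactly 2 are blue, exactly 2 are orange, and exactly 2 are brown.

75/2261

Unordered draws without replacement: count favorable combinations over C(19,6).
Favorable = C(4,0) · C(5,2) · C(4,2) · C(6,2) = 900; total = C(19,6) = 27132.
P = 900/27132 = 75/2261 ≈ 0.0332.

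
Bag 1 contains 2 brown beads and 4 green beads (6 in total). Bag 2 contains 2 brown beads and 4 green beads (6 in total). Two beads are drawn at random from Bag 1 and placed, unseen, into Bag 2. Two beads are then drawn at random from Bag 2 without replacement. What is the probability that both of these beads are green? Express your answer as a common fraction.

Condition on how many of the transferred beads are green (from Bag 1: 4 green of 6; then Bag 2 has 8 total).
  0 green: C(4,0)C(2,2)/C(6,2) = 1/15; then P = C(4,2)/C(8,2) = 3/14
  1 green: C(4,1)C(2,1)/C(6,2) = 8/15; then P = C(5,2)/C(8,2) = 5/14
  2 green: C(4,2)C(2,0)/C(6,2) = 2/5; then P = C(6,2)/C(8,2) = 15/28
P(both green) = 44/105 ≈ 0.4190.

44/105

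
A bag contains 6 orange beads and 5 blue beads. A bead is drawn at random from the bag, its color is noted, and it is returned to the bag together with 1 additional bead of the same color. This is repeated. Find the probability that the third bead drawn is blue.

5/11

Sum over the four possibilities for the first two draws (blue/not-blue each), tracking how the blue count and total change by +1 per draw.
P(third is blue) = 5/11 ≈ 0.4545. (In a Pólya urn every draw has the same marginal probability 5/11.)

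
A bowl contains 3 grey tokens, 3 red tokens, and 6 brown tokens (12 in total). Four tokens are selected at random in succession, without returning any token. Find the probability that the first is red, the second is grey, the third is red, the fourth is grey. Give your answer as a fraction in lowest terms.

1/330

Multiply the conditional probability of each draw in order, without replacement, so each draw removes one from its color and from the total.
P = (3/12) · (3/11) · (2/10) · (2/9) = 1/330 ≈ 0.0030.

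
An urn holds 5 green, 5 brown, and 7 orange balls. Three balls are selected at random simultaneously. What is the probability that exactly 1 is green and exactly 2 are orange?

Unordered draws without replacement: count favorable combinations over C(17,3).
Favorable = C(5,1) · C(5,0) · C(7,2) = 105; total = C(17,3) = 680.
P = 105/680 = 21/136 ≈ 0.1544.

21/136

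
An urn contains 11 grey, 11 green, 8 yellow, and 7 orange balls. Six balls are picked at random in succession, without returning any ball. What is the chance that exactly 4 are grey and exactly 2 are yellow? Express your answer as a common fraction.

5/1258

Unordered draws without replacement: count favorable combinations over C(37,6).
Favorable = C(11,4) · C(11,0) · C(8,2) · C(7,0) = 9240; total = C(37,6) = 2324784.
P = 9240/2324784 = 5/1258 ≈ 0.0040.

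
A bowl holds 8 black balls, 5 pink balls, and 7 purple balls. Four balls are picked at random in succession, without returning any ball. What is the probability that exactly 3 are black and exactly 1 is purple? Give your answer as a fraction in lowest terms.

Unordered draws without replacement: count favorable combinations over C(20,4).
Favorable = C(8,3) · C(5,0) · C(7,1) = 392; total = C(20,4) = 4845.
P = 392/4845 = 392/4845 ≈ 0.0809.

392/4845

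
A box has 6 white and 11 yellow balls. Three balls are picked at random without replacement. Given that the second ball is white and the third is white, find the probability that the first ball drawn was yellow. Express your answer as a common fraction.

P(first=yellow and the second ball is white and the third is white) = (11/17)·(6/16)·(5/15) = 11/136.
P(E) = Σ over first color = 1/34 + 11/136 = 15/136.
By Bayes, P(first=yellow | E) = 11/136 / 15/136 = 11/15 ≈ 0.7333.

11/15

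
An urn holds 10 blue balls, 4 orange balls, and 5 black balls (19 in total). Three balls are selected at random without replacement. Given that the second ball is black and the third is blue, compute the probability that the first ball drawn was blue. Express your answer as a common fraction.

P(first=blue and the second ball is black and the third is blue) = (10/19)·(5/18)·(9/17) = 25/323.
P(E) = Σ over first color = 25/323 + 100/2907 + 100/2907 = 25/171.
By Bayes, P(first=blue | E) = 25/323 / 25/171 = 9/17 ≈ 0.5294.

9/17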